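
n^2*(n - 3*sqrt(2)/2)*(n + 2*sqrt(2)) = n^4 + sqrt(2)*n^3/2 - 6*n^2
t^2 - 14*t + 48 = (t - 8)*(t - 6)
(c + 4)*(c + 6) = c^2 + 10*c + 24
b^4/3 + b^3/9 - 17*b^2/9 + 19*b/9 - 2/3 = (b/3 + 1)*(b - 1)^2*(b - 2/3)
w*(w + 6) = w^2 + 6*w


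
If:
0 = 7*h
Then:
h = 0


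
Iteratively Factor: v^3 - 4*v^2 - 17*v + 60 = (v + 4)*(v^2 - 8*v + 15) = (v - 3)*(v + 4)*(v - 5)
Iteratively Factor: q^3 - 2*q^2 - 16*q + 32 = (q - 2)*(q^2 - 16) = (q - 4)*(q - 2)*(q + 4)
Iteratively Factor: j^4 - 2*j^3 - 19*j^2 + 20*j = (j + 4)*(j^3 - 6*j^2 + 5*j) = (j - 1)*(j + 4)*(j^2 - 5*j) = (j - 5)*(j - 1)*(j + 4)*(j)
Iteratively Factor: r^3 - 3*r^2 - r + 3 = (r - 3)*(r^2 - 1) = (r - 3)*(r - 1)*(r + 1)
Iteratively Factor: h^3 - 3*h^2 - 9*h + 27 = (h - 3)*(h^2 - 9) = (h - 3)^2*(h + 3)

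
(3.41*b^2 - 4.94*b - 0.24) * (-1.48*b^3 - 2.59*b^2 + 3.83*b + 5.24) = -5.0468*b^5 - 1.5207*b^4 + 26.2101*b^3 - 0.430199999999999*b^2 - 26.8048*b - 1.2576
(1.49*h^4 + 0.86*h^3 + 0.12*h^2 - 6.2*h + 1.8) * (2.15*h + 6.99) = 3.2035*h^5 + 12.2641*h^4 + 6.2694*h^3 - 12.4912*h^2 - 39.468*h + 12.582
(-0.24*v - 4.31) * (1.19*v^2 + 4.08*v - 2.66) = -0.2856*v^3 - 6.1081*v^2 - 16.9464*v + 11.4646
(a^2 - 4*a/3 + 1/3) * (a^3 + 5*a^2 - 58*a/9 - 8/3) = a^5 + 11*a^4/3 - 115*a^3/9 + 205*a^2/27 + 38*a/27 - 8/9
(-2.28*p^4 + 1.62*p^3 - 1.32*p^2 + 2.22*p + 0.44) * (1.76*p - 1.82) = -4.0128*p^5 + 7.0008*p^4 - 5.2716*p^3 + 6.3096*p^2 - 3.266*p - 0.8008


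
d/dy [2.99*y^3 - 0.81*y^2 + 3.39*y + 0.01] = 8.97*y^2 - 1.62*y + 3.39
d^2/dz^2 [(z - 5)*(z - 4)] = 2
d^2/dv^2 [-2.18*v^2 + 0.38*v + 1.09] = -4.36000000000000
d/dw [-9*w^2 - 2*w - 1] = -18*w - 2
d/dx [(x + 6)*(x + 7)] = 2*x + 13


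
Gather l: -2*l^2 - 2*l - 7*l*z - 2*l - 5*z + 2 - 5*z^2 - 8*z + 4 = -2*l^2 + l*(-7*z - 4) - 5*z^2 - 13*z + 6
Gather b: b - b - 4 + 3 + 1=0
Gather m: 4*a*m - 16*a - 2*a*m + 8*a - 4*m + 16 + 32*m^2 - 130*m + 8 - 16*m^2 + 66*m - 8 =-8*a + 16*m^2 + m*(2*a - 68) + 16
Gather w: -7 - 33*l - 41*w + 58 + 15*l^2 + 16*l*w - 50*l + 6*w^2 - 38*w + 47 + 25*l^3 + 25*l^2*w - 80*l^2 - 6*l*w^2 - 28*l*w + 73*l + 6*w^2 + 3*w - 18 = 25*l^3 - 65*l^2 - 10*l + w^2*(12 - 6*l) + w*(25*l^2 - 12*l - 76) + 80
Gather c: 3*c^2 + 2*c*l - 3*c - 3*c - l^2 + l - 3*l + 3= 3*c^2 + c*(2*l - 6) - l^2 - 2*l + 3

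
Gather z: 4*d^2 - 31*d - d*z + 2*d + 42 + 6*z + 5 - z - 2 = 4*d^2 - 29*d + z*(5 - d) + 45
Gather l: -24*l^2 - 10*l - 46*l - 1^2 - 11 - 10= -24*l^2 - 56*l - 22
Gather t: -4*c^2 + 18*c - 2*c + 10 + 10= -4*c^2 + 16*c + 20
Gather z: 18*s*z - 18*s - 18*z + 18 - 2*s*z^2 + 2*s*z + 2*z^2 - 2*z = -18*s + z^2*(2 - 2*s) + z*(20*s - 20) + 18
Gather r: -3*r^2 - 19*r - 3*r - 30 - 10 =-3*r^2 - 22*r - 40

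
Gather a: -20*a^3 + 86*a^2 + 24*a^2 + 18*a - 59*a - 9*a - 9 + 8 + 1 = -20*a^3 + 110*a^2 - 50*a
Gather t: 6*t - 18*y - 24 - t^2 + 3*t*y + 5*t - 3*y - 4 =-t^2 + t*(3*y + 11) - 21*y - 28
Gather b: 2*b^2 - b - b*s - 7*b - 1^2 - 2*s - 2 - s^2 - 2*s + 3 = 2*b^2 + b*(-s - 8) - s^2 - 4*s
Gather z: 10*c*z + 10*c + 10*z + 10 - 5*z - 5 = 10*c + z*(10*c + 5) + 5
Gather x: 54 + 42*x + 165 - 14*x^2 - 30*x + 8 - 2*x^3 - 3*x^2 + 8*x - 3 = -2*x^3 - 17*x^2 + 20*x + 224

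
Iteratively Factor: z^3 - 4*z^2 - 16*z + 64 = (z - 4)*(z^2 - 16) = (z - 4)*(z + 4)*(z - 4)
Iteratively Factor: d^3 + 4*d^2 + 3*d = (d + 3)*(d^2 + d) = d*(d + 3)*(d + 1)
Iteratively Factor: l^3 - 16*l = (l)*(l^2 - 16) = l*(l + 4)*(l - 4)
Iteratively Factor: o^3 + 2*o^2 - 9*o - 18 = (o - 3)*(o^2 + 5*o + 6) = (o - 3)*(o + 2)*(o + 3)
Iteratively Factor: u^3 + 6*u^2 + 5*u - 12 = (u + 4)*(u^2 + 2*u - 3) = (u - 1)*(u + 4)*(u + 3)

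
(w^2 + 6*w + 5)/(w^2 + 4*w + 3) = (w + 5)/(w + 3)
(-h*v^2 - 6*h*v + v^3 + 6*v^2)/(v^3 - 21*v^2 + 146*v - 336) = v*(-h*v - 6*h + v^2 + 6*v)/(v^3 - 21*v^2 + 146*v - 336)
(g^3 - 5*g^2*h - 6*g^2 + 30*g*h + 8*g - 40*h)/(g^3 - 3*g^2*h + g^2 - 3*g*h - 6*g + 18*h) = (g^2 - 5*g*h - 4*g + 20*h)/(g^2 - 3*g*h + 3*g - 9*h)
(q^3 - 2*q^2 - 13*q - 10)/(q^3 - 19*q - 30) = (q + 1)/(q + 3)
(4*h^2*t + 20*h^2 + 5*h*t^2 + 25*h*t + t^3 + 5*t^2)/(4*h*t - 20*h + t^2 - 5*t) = (h*t + 5*h + t^2 + 5*t)/(t - 5)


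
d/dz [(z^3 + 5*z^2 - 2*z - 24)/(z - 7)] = 2*(z^3 - 8*z^2 - 35*z + 19)/(z^2 - 14*z + 49)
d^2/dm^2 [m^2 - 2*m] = 2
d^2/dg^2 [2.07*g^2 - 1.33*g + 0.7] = 4.14000000000000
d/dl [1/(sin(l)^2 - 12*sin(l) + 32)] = 2*(6 - sin(l))*cos(l)/(sin(l)^2 - 12*sin(l) + 32)^2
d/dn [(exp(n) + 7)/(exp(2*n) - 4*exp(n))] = (-exp(2*n) - 14*exp(n) + 28)*exp(-n)/(exp(2*n) - 8*exp(n) + 16)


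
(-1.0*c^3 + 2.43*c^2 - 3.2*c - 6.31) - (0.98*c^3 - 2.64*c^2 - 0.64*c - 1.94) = -1.98*c^3 + 5.07*c^2 - 2.56*c - 4.37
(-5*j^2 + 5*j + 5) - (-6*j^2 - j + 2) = j^2 + 6*j + 3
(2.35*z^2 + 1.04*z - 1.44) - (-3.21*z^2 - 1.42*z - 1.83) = 5.56*z^2 + 2.46*z + 0.39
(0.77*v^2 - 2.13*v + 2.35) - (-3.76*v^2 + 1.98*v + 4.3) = 4.53*v^2 - 4.11*v - 1.95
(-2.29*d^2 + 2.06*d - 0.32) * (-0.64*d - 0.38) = 1.4656*d^3 - 0.4482*d^2 - 0.578*d + 0.1216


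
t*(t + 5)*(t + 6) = t^3 + 11*t^2 + 30*t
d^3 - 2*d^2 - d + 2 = (d - 2)*(d - 1)*(d + 1)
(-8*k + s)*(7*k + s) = -56*k^2 - k*s + s^2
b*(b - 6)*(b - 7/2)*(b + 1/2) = b^4 - 9*b^3 + 65*b^2/4 + 21*b/2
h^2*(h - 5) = h^3 - 5*h^2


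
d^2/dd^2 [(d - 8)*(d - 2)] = 2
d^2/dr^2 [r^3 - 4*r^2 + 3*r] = 6*r - 8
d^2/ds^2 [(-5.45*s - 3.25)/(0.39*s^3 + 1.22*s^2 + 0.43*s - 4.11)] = (-4.97367*s^5 - 21.49056*s^4 - 39.13723*s^3 - 137.12361*s^2 - 205.45059*s - 53.05772)/(0.059319*s^9 + 0.556686*s^8 + 1.937637*s^7 + 1.168019*s^6 - 9.596859*s^5 - 21.81072*s^4 + 6.906628*s^3 + 59.545269*s^2 + 21.790809*s - 69.426531)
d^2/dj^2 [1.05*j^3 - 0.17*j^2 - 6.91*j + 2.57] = 6.3*j - 0.34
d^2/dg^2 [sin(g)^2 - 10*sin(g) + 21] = 10*sin(g) + 2*cos(2*g)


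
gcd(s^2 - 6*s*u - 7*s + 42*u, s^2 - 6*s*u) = s - 6*u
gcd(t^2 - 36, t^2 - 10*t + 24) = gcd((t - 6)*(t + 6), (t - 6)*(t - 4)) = t - 6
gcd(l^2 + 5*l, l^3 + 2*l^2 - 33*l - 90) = l + 5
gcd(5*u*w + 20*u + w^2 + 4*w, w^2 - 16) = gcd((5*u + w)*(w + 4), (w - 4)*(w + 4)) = w + 4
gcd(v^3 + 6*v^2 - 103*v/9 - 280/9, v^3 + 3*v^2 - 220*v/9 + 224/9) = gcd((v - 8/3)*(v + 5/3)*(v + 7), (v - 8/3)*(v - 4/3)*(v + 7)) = v^2 + 13*v/3 - 56/3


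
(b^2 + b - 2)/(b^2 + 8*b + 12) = (b - 1)/(b + 6)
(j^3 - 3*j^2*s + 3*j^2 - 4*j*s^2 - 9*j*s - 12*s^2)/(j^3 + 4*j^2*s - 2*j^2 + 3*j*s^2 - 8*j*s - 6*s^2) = (j^2 - 4*j*s + 3*j - 12*s)/(j^2 + 3*j*s - 2*j - 6*s)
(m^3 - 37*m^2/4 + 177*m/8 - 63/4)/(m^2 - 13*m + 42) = (8*m^2 - 26*m + 21)/(8*(m - 7))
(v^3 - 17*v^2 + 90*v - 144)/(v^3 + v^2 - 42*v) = (v^2 - 11*v + 24)/(v*(v + 7))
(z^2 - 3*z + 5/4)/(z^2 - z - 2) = (-z^2 + 3*z - 5/4)/(-z^2 + z + 2)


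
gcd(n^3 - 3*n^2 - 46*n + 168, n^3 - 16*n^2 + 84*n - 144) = n^2 - 10*n + 24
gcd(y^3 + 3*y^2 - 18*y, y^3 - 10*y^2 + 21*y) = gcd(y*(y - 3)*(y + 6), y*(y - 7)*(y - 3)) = y^2 - 3*y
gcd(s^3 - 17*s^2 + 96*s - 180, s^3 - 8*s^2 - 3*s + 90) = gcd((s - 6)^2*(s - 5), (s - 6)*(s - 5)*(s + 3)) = s^2 - 11*s + 30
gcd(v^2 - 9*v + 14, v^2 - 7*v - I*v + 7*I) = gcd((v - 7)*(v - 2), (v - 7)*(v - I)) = v - 7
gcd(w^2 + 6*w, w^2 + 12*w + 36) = w + 6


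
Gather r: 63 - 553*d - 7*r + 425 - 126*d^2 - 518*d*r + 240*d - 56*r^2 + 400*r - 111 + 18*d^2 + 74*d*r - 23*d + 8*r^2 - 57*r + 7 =-108*d^2 - 336*d - 48*r^2 + r*(336 - 444*d) + 384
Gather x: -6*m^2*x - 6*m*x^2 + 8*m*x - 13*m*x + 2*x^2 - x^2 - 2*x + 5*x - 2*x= x^2*(1 - 6*m) + x*(-6*m^2 - 5*m + 1)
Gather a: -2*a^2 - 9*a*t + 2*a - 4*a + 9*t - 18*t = -2*a^2 + a*(-9*t - 2) - 9*t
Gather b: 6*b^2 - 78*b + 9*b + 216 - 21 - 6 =6*b^2 - 69*b + 189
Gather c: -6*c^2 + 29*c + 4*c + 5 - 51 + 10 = -6*c^2 + 33*c - 36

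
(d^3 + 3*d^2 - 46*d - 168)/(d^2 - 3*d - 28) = d + 6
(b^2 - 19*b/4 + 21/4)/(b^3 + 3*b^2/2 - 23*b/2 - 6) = (4*b - 7)/(2*(2*b^2 + 9*b + 4))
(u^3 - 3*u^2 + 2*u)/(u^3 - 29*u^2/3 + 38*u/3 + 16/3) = 3*u*(u - 1)/(3*u^2 - 23*u - 8)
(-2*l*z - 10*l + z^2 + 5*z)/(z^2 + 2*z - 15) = (-2*l + z)/(z - 3)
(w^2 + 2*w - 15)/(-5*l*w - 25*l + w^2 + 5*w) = (w - 3)/(-5*l + w)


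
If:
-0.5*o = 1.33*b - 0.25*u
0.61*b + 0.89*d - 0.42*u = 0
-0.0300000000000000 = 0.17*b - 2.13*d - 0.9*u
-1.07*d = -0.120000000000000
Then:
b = -0.37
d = 0.11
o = 0.84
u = -0.30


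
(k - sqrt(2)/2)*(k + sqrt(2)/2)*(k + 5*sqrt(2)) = k^3 + 5*sqrt(2)*k^2 - k/2 - 5*sqrt(2)/2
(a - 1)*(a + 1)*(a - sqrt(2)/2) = a^3 - sqrt(2)*a^2/2 - a + sqrt(2)/2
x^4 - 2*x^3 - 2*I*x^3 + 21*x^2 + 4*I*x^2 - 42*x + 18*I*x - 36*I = (x - 2)*(x - 6*I)*(x + I)*(x + 3*I)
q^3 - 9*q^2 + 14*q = q*(q - 7)*(q - 2)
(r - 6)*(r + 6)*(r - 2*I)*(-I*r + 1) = -I*r^4 - r^3 + 34*I*r^2 + 36*r + 72*I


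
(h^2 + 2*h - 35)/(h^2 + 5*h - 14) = (h - 5)/(h - 2)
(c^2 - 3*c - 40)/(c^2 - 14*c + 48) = (c + 5)/(c - 6)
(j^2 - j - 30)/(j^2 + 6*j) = (j^2 - j - 30)/(j*(j + 6))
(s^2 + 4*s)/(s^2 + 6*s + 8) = s/(s + 2)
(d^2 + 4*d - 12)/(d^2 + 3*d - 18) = (d - 2)/(d - 3)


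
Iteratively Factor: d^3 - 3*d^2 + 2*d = (d - 2)*(d^2 - d) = d*(d - 2)*(d - 1)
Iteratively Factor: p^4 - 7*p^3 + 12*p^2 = (p)*(p^3 - 7*p^2 + 12*p) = p*(p - 3)*(p^2 - 4*p) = p^2*(p - 3)*(p - 4)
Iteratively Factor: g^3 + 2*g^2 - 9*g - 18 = (g - 3)*(g^2 + 5*g + 6) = (g - 3)*(g + 3)*(g + 2)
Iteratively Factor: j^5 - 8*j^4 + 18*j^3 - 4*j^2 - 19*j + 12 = (j - 1)*(j^4 - 7*j^3 + 11*j^2 + 7*j - 12) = (j - 1)*(j + 1)*(j^3 - 8*j^2 + 19*j - 12) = (j - 3)*(j - 1)*(j + 1)*(j^2 - 5*j + 4) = (j - 3)*(j - 1)^2*(j + 1)*(j - 4)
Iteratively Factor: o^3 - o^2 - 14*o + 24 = (o + 4)*(o^2 - 5*o + 6) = (o - 2)*(o + 4)*(o - 3)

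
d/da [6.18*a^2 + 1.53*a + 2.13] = 12.36*a + 1.53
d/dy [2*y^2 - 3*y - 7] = 4*y - 3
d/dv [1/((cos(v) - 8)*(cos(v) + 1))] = (2*cos(v) - 7)*sin(v)/((cos(v) - 8)^2*(cos(v) + 1)^2)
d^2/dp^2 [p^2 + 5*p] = 2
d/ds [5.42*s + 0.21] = 5.42000000000000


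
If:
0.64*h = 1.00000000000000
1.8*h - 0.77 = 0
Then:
No Solution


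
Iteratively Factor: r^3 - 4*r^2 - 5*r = (r + 1)*(r^2 - 5*r) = r*(r + 1)*(r - 5)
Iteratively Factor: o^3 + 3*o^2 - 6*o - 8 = (o - 2)*(o^2 + 5*o + 4) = (o - 2)*(o + 1)*(o + 4)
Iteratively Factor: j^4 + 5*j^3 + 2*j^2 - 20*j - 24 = (j + 3)*(j^3 + 2*j^2 - 4*j - 8) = (j + 2)*(j + 3)*(j^2 - 4) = (j - 2)*(j + 2)*(j + 3)*(j + 2)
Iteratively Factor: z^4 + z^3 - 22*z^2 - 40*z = (z - 5)*(z^3 + 6*z^2 + 8*z) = z*(z - 5)*(z^2 + 6*z + 8) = z*(z - 5)*(z + 4)*(z + 2)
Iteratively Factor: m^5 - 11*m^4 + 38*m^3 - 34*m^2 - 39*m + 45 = (m - 5)*(m^4 - 6*m^3 + 8*m^2 + 6*m - 9) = (m - 5)*(m - 1)*(m^3 - 5*m^2 + 3*m + 9) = (m - 5)*(m - 1)*(m + 1)*(m^2 - 6*m + 9) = (m - 5)*(m - 3)*(m - 1)*(m + 1)*(m - 3)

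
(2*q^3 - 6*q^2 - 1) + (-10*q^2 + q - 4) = 2*q^3 - 16*q^2 + q - 5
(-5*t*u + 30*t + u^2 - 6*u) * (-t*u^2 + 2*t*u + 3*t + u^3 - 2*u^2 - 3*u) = 5*t^2*u^3 - 40*t^2*u^2 + 45*t^2*u + 90*t^2 - 6*t*u^4 + 48*t*u^3 - 54*t*u^2 - 108*t*u + u^5 - 8*u^4 + 9*u^3 + 18*u^2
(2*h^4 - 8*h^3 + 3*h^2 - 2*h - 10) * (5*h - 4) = 10*h^5 - 48*h^4 + 47*h^3 - 22*h^2 - 42*h + 40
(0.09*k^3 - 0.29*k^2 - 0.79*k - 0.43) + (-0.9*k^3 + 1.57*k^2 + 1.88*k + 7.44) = -0.81*k^3 + 1.28*k^2 + 1.09*k + 7.01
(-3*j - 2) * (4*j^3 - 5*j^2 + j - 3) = -12*j^4 + 7*j^3 + 7*j^2 + 7*j + 6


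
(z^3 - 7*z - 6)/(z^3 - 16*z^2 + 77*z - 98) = (z^3 - 7*z - 6)/(z^3 - 16*z^2 + 77*z - 98)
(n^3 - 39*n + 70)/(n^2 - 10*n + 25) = (n^2 + 5*n - 14)/(n - 5)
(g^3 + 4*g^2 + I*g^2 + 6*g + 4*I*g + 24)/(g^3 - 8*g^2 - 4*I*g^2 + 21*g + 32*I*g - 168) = (g^2 + 2*g*(2 - I) - 8*I)/(g^2 - g*(8 + 7*I) + 56*I)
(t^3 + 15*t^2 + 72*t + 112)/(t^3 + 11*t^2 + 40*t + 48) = (t + 7)/(t + 3)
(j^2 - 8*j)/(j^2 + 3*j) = (j - 8)/(j + 3)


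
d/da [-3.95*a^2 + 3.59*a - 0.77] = 3.59 - 7.9*a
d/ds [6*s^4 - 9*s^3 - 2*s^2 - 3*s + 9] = 24*s^3 - 27*s^2 - 4*s - 3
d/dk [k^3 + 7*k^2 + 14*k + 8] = 3*k^2 + 14*k + 14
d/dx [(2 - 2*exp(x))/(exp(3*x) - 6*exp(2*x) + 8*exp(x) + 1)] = 2*(-(1 - exp(x))*(3*exp(2*x) - 12*exp(x) + 8) - exp(3*x) + 6*exp(2*x) - 8*exp(x) - 1)*exp(x)/(exp(3*x) - 6*exp(2*x) + 8*exp(x) + 1)^2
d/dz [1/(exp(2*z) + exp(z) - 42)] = (-2*exp(z) - 1)*exp(z)/(exp(2*z) + exp(z) - 42)^2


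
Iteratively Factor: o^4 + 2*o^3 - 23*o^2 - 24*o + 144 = (o - 3)*(o^3 + 5*o^2 - 8*o - 48) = (o - 3)*(o + 4)*(o^2 + o - 12) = (o - 3)^2*(o + 4)*(o + 4)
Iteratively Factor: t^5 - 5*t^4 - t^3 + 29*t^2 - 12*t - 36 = (t + 1)*(t^4 - 6*t^3 + 5*t^2 + 24*t - 36) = (t + 1)*(t + 2)*(t^3 - 8*t^2 + 21*t - 18) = (t - 3)*(t + 1)*(t + 2)*(t^2 - 5*t + 6) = (t - 3)^2*(t + 1)*(t + 2)*(t - 2)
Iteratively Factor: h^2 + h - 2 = (h - 1)*(h + 2)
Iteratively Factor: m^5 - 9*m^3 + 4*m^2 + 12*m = (m + 1)*(m^4 - m^3 - 8*m^2 + 12*m) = (m - 2)*(m + 1)*(m^3 + m^2 - 6*m) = (m - 2)^2*(m + 1)*(m^2 + 3*m) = m*(m - 2)^2*(m + 1)*(m + 3)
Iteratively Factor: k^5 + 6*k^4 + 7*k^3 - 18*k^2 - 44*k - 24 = (k + 1)*(k^4 + 5*k^3 + 2*k^2 - 20*k - 24) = (k + 1)*(k + 2)*(k^3 + 3*k^2 - 4*k - 12) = (k + 1)*(k + 2)*(k + 3)*(k^2 - 4) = (k - 2)*(k + 1)*(k + 2)*(k + 3)*(k + 2)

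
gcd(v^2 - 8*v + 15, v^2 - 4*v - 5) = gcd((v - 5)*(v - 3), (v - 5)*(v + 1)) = v - 5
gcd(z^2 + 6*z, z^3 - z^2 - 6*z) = z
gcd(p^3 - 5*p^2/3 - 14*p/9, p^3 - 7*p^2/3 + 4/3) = p + 2/3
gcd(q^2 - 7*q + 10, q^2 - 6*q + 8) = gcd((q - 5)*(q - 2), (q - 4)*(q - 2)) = q - 2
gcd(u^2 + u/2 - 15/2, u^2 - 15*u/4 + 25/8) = u - 5/2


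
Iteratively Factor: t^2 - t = (t - 1)*(t)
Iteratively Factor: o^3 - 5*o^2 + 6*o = (o - 3)*(o^2 - 2*o) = o*(o - 3)*(o - 2)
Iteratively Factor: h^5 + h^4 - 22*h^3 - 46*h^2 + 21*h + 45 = (h + 1)*(h^4 - 22*h^2 - 24*h + 45) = (h - 1)*(h + 1)*(h^3 + h^2 - 21*h - 45) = (h - 5)*(h - 1)*(h + 1)*(h^2 + 6*h + 9) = (h - 5)*(h - 1)*(h + 1)*(h + 3)*(h + 3)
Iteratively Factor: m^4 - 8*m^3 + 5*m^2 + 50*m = (m)*(m^3 - 8*m^2 + 5*m + 50) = m*(m - 5)*(m^2 - 3*m - 10) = m*(m - 5)*(m + 2)*(m - 5)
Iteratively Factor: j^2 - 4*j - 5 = (j + 1)*(j - 5)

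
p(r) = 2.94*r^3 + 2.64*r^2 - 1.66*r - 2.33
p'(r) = 8.82*r^2 + 5.28*r - 1.66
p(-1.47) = -3.52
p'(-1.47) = 9.64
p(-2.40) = -23.78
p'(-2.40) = 36.47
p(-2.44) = -25.27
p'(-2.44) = 37.97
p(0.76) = -0.78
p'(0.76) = 7.45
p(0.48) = -2.19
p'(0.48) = 2.91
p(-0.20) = -1.92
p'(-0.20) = -2.36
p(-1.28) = -2.05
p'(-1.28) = 6.03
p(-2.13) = -15.23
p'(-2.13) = 27.11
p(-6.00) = -532.37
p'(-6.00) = 284.18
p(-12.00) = -4682.57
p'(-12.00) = 1205.06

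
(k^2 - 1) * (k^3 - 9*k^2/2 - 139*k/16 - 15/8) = k^5 - 9*k^4/2 - 155*k^3/16 + 21*k^2/8 + 139*k/16 + 15/8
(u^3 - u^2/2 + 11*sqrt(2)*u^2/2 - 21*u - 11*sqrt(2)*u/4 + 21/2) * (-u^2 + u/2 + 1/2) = -u^5 - 11*sqrt(2)*u^4/2 + u^4 + 11*sqrt(2)*u^3/2 + 85*u^3/4 - 85*u^2/4 + 11*sqrt(2)*u^2/8 - 21*u/4 - 11*sqrt(2)*u/8 + 21/4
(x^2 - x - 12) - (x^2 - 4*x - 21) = 3*x + 9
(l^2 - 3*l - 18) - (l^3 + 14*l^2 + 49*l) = -l^3 - 13*l^2 - 52*l - 18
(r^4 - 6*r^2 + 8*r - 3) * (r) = r^5 - 6*r^3 + 8*r^2 - 3*r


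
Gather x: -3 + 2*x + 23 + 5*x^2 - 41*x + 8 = 5*x^2 - 39*x + 28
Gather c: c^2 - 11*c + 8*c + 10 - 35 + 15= c^2 - 3*c - 10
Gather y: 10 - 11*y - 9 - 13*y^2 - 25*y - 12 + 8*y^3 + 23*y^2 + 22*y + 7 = 8*y^3 + 10*y^2 - 14*y - 4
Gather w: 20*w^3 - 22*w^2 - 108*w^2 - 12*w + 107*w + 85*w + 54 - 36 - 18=20*w^3 - 130*w^2 + 180*w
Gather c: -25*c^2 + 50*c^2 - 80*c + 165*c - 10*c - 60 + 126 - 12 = 25*c^2 + 75*c + 54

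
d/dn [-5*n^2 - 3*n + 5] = -10*n - 3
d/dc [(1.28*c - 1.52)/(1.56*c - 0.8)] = (2.101632*c - 1.07776)/(1.56*c - 0.8)^3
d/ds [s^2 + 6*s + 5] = 2*s + 6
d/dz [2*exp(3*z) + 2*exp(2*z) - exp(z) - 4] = (6*exp(2*z) + 4*exp(z) - 1)*exp(z)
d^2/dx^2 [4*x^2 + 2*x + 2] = 8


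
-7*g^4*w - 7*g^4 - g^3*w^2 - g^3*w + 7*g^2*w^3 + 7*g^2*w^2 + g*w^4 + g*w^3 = (-g + w)*(g + w)*(7*g + w)*(g*w + g)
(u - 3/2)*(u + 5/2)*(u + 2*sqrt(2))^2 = u^4 + u^3 + 4*sqrt(2)*u^3 + 17*u^2/4 + 4*sqrt(2)*u^2 - 15*sqrt(2)*u + 8*u - 30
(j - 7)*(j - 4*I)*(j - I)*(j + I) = j^4 - 7*j^3 - 4*I*j^3 + j^2 + 28*I*j^2 - 7*j - 4*I*j + 28*I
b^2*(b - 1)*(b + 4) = b^4 + 3*b^3 - 4*b^2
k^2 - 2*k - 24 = (k - 6)*(k + 4)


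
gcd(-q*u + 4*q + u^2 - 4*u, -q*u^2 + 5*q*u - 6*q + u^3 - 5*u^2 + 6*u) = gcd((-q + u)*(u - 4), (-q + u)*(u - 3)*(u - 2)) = q - u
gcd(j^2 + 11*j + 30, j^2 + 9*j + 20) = j + 5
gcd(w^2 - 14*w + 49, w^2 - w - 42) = w - 7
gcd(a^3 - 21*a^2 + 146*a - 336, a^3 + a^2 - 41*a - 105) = a - 7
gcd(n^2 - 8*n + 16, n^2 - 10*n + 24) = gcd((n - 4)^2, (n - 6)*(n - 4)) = n - 4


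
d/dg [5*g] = 5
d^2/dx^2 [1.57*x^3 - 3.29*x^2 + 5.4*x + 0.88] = 9.42*x - 6.58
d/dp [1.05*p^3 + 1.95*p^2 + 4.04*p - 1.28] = 3.15*p^2 + 3.9*p + 4.04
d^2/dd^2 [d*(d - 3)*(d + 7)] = 6*d + 8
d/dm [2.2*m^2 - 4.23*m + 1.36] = 4.4*m - 4.23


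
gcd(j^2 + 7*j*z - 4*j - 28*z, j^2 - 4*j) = j - 4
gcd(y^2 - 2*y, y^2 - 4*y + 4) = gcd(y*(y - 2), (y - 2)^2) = y - 2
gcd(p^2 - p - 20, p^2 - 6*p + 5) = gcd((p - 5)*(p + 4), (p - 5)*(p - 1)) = p - 5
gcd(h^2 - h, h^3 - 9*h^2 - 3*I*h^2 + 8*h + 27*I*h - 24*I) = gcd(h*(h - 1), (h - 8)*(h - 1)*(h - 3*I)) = h - 1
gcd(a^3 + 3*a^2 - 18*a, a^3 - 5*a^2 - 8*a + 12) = 1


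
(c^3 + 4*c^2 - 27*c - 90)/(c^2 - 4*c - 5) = (c^2 + 9*c + 18)/(c + 1)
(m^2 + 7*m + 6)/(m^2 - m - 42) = (m + 1)/(m - 7)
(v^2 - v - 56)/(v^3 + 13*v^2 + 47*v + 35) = (v - 8)/(v^2 + 6*v + 5)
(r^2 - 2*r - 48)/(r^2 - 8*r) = (r + 6)/r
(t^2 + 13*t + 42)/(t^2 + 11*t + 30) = (t + 7)/(t + 5)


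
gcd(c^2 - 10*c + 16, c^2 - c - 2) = c - 2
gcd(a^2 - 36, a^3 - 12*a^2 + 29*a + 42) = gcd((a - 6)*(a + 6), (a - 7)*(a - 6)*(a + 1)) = a - 6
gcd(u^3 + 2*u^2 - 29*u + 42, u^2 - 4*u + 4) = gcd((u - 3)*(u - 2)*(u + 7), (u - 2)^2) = u - 2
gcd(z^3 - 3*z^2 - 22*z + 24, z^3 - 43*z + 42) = z^2 - 7*z + 6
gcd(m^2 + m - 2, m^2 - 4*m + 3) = m - 1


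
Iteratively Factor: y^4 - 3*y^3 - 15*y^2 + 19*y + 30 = (y + 3)*(y^3 - 6*y^2 + 3*y + 10) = (y - 5)*(y + 3)*(y^2 - y - 2) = (y - 5)*(y - 2)*(y + 3)*(y + 1)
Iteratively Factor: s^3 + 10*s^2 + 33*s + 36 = (s + 4)*(s^2 + 6*s + 9) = (s + 3)*(s + 4)*(s + 3)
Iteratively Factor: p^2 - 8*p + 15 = (p - 5)*(p - 3)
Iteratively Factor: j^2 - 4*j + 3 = (j - 1)*(j - 3)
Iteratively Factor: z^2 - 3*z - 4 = (z - 4)*(z + 1)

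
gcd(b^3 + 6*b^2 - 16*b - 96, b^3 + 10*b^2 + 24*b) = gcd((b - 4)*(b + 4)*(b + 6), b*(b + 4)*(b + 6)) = b^2 + 10*b + 24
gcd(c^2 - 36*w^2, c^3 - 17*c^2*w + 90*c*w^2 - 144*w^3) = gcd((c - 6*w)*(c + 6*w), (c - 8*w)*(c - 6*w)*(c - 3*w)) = -c + 6*w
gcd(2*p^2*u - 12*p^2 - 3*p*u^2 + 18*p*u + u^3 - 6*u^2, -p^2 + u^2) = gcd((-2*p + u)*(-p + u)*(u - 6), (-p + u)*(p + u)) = p - u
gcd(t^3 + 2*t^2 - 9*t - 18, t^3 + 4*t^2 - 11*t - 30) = t^2 - t - 6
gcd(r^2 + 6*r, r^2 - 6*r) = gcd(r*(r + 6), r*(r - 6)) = r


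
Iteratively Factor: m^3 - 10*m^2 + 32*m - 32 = (m - 4)*(m^2 - 6*m + 8) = (m - 4)*(m - 2)*(m - 4)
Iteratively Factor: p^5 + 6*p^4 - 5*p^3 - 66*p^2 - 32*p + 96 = (p + 4)*(p^4 + 2*p^3 - 13*p^2 - 14*p + 24) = (p + 4)^2*(p^3 - 2*p^2 - 5*p + 6) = (p + 2)*(p + 4)^2*(p^2 - 4*p + 3) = (p - 1)*(p + 2)*(p + 4)^2*(p - 3)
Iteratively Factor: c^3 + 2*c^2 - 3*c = (c + 3)*(c^2 - c) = (c - 1)*(c + 3)*(c)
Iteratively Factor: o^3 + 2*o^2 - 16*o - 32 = (o + 4)*(o^2 - 2*o - 8) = (o - 4)*(o + 4)*(o + 2)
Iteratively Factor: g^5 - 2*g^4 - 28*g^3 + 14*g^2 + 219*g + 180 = (g + 3)*(g^4 - 5*g^3 - 13*g^2 + 53*g + 60) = (g - 5)*(g + 3)*(g^3 - 13*g - 12) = (g - 5)*(g + 3)^2*(g^2 - 3*g - 4) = (g - 5)*(g - 4)*(g + 3)^2*(g + 1)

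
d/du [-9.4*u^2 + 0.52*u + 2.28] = 0.52 - 18.8*u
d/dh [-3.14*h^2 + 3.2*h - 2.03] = 3.2 - 6.28*h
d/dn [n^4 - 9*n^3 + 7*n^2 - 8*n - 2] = 4*n^3 - 27*n^2 + 14*n - 8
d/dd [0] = 0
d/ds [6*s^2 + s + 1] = 12*s + 1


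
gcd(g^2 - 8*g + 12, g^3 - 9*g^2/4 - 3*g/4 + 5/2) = g - 2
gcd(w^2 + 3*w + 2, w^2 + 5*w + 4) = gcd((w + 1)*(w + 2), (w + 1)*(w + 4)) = w + 1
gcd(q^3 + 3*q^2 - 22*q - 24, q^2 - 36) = q + 6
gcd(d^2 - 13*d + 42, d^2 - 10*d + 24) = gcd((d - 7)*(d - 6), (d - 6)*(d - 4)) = d - 6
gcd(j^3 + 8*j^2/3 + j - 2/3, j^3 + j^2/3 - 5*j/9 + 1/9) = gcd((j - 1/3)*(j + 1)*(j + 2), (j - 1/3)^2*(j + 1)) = j^2 + 2*j/3 - 1/3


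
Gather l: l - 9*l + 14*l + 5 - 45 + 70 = 6*l + 30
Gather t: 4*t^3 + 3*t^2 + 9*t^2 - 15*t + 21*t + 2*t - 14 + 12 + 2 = 4*t^3 + 12*t^2 + 8*t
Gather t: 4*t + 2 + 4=4*t + 6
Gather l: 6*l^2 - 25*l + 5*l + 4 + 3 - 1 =6*l^2 - 20*l + 6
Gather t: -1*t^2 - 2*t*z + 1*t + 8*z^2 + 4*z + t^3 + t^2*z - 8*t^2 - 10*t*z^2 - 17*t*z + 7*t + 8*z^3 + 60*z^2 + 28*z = t^3 + t^2*(z - 9) + t*(-10*z^2 - 19*z + 8) + 8*z^3 + 68*z^2 + 32*z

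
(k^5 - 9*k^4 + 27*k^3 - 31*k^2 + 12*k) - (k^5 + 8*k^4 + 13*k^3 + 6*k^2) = -17*k^4 + 14*k^3 - 37*k^2 + 12*k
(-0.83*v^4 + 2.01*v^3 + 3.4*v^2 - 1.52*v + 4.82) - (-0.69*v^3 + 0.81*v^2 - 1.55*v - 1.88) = -0.83*v^4 + 2.7*v^3 + 2.59*v^2 + 0.03*v + 6.7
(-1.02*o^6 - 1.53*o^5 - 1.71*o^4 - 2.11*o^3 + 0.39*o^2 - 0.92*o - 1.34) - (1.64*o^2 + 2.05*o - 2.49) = -1.02*o^6 - 1.53*o^5 - 1.71*o^4 - 2.11*o^3 - 1.25*o^2 - 2.97*o + 1.15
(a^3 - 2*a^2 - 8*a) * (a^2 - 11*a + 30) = a^5 - 13*a^4 + 44*a^3 + 28*a^2 - 240*a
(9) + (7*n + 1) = 7*n + 10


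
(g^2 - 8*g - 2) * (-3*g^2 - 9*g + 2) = -3*g^4 + 15*g^3 + 80*g^2 + 2*g - 4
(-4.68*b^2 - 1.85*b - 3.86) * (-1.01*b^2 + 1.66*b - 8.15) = 4.7268*b^4 - 5.9003*b^3 + 38.9696*b^2 + 8.6699*b + 31.459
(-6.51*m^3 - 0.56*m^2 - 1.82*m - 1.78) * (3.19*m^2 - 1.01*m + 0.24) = -20.7669*m^5 + 4.7887*m^4 - 6.8026*m^3 - 3.9744*m^2 + 1.361*m - 0.4272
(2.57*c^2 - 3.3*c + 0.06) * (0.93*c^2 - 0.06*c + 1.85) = 2.3901*c^4 - 3.2232*c^3 + 5.0083*c^2 - 6.1086*c + 0.111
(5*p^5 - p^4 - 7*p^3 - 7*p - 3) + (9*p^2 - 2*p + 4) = 5*p^5 - p^4 - 7*p^3 + 9*p^2 - 9*p + 1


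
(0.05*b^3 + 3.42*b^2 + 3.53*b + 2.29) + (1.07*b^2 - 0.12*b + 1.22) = 0.05*b^3 + 4.49*b^2 + 3.41*b + 3.51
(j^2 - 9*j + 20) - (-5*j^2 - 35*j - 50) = 6*j^2 + 26*j + 70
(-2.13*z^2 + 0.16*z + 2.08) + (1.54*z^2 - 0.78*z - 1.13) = -0.59*z^2 - 0.62*z + 0.95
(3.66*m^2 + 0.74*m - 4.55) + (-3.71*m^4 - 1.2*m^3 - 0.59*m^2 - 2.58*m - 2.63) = -3.71*m^4 - 1.2*m^3 + 3.07*m^2 - 1.84*m - 7.18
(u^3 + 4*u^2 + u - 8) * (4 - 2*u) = -2*u^4 - 4*u^3 + 14*u^2 + 20*u - 32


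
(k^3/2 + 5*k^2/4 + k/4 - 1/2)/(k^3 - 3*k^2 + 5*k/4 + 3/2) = (2*k^3 + 5*k^2 + k - 2)/(4*k^3 - 12*k^2 + 5*k + 6)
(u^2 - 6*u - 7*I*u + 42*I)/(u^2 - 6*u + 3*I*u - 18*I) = (u - 7*I)/(u + 3*I)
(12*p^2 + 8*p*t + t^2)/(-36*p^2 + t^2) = (-2*p - t)/(6*p - t)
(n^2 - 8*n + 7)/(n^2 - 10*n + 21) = (n - 1)/(n - 3)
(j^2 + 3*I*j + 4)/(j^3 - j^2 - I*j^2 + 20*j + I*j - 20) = (j - I)/(j^2 - j*(1 + 5*I) + 5*I)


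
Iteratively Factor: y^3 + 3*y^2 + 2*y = (y + 2)*(y^2 + y) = y*(y + 2)*(y + 1)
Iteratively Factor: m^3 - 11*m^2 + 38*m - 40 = (m - 5)*(m^2 - 6*m + 8) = (m - 5)*(m - 2)*(m - 4)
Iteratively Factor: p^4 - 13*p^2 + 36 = (p - 3)*(p^3 + 3*p^2 - 4*p - 12) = (p - 3)*(p + 2)*(p^2 + p - 6) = (p - 3)*(p + 2)*(p + 3)*(p - 2)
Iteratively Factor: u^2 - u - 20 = (u + 4)*(u - 5)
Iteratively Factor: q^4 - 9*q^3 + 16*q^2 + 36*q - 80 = (q - 2)*(q^3 - 7*q^2 + 2*q + 40) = (q - 4)*(q - 2)*(q^2 - 3*q - 10) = (q - 5)*(q - 4)*(q - 2)*(q + 2)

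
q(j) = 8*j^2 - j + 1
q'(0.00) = -1.00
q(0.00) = 1.00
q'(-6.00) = -97.00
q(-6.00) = 295.00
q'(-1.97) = -32.52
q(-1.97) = 34.02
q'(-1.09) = -18.44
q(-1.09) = 11.59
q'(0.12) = 0.92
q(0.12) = 1.00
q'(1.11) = 16.76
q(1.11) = 9.75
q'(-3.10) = -50.60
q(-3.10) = 80.98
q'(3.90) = 61.40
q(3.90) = 118.78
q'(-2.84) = -46.44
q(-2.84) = 68.36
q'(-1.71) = -28.36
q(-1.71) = 26.10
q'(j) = 16*j - 1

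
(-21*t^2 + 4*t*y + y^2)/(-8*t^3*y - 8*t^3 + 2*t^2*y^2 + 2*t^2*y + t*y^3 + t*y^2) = (-21*t^2 + 4*t*y + y^2)/(t*(-8*t^2*y - 8*t^2 + 2*t*y^2 + 2*t*y + y^3 + y^2))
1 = 1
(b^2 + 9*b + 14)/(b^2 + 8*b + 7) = (b + 2)/(b + 1)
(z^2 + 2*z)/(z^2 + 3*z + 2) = z/(z + 1)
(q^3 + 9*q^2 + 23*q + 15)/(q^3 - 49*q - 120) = (q + 1)/(q - 8)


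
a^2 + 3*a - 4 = (a - 1)*(a + 4)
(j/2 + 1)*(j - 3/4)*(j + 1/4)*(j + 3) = j^4/2 + 9*j^3/4 + 53*j^2/32 - 63*j/32 - 9/16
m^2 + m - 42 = (m - 6)*(m + 7)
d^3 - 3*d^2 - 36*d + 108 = (d - 6)*(d - 3)*(d + 6)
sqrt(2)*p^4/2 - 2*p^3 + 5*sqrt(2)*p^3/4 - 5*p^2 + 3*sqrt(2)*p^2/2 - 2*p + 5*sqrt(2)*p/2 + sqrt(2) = (p + 1/2)*(p - sqrt(2))^2*(sqrt(2)*p/2 + sqrt(2))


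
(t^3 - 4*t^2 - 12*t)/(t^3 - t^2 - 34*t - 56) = t*(t - 6)/(t^2 - 3*t - 28)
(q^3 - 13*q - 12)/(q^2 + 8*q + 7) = (q^2 - q - 12)/(q + 7)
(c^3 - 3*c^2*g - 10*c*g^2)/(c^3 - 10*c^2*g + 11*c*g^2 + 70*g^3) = c/(c - 7*g)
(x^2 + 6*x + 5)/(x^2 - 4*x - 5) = (x + 5)/(x - 5)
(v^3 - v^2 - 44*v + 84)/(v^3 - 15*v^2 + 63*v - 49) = (v^3 - v^2 - 44*v + 84)/(v^3 - 15*v^2 + 63*v - 49)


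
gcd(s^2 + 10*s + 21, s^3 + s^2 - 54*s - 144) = s + 3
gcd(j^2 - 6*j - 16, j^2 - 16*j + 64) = j - 8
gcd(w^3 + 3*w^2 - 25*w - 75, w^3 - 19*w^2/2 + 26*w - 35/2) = w - 5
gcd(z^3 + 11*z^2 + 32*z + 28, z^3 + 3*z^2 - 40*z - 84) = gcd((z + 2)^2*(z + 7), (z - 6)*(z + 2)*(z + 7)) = z^2 + 9*z + 14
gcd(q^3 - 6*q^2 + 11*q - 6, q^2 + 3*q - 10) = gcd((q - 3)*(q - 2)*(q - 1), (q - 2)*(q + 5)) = q - 2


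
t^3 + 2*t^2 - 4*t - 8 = (t - 2)*(t + 2)^2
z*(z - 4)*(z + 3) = z^3 - z^2 - 12*z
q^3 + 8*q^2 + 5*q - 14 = (q - 1)*(q + 2)*(q + 7)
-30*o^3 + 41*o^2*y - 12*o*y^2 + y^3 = (-6*o + y)*(-5*o + y)*(-o + y)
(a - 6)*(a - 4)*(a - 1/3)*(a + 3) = a^4 - 22*a^3/3 - 11*a^2/3 + 74*a - 24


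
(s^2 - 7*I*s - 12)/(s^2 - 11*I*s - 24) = (s - 4*I)/(s - 8*I)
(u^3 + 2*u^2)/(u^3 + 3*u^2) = (u + 2)/(u + 3)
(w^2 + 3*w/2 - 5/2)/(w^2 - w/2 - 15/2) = (w - 1)/(w - 3)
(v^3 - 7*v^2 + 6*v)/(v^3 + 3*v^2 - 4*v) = (v - 6)/(v + 4)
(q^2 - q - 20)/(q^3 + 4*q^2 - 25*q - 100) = 1/(q + 5)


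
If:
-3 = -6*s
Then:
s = 1/2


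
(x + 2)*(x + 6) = x^2 + 8*x + 12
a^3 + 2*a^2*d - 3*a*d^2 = a*(a - d)*(a + 3*d)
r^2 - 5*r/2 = r*(r - 5/2)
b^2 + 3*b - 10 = (b - 2)*(b + 5)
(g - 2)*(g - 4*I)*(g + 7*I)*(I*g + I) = I*g^4 - 3*g^3 - I*g^3 + 3*g^2 + 26*I*g^2 + 6*g - 28*I*g - 56*I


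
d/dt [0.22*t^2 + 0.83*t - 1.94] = 0.44*t + 0.83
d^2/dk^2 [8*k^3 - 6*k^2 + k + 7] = 48*k - 12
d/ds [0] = 0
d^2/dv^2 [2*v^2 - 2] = 4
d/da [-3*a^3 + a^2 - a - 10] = -9*a^2 + 2*a - 1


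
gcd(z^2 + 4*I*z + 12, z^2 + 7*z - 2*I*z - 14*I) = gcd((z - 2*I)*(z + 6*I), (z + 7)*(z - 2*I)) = z - 2*I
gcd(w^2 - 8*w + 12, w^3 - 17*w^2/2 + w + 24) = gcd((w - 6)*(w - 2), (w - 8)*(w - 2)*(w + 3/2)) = w - 2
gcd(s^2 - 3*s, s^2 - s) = s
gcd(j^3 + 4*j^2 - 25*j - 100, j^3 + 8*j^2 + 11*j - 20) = j^2 + 9*j + 20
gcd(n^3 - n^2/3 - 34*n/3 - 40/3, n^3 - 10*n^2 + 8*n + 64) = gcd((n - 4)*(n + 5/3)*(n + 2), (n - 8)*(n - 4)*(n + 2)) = n^2 - 2*n - 8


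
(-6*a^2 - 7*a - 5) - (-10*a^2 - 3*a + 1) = 4*a^2 - 4*a - 6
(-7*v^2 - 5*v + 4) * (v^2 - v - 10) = -7*v^4 + 2*v^3 + 79*v^2 + 46*v - 40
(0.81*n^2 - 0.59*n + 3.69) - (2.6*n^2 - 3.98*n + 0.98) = -1.79*n^2 + 3.39*n + 2.71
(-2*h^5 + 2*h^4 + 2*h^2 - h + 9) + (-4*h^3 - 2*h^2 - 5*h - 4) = -2*h^5 + 2*h^4 - 4*h^3 - 6*h + 5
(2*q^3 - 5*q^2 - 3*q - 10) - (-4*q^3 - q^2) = 6*q^3 - 4*q^2 - 3*q - 10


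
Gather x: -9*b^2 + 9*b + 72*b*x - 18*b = -9*b^2 + 72*b*x - 9*b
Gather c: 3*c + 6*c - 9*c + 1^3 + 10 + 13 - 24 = 0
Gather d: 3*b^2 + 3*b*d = 3*b^2 + 3*b*d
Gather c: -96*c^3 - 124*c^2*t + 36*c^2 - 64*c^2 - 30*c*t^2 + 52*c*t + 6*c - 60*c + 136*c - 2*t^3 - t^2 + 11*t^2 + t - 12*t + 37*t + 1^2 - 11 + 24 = -96*c^3 + c^2*(-124*t - 28) + c*(-30*t^2 + 52*t + 82) - 2*t^3 + 10*t^2 + 26*t + 14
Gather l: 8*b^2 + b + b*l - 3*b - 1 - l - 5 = 8*b^2 - 2*b + l*(b - 1) - 6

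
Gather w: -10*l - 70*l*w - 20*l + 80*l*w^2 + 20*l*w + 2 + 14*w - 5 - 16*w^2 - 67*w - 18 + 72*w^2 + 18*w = -30*l + w^2*(80*l + 56) + w*(-50*l - 35) - 21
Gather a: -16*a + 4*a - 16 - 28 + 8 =-12*a - 36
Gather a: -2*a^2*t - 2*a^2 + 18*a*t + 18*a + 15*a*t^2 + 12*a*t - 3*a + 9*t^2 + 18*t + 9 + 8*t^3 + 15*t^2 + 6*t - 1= a^2*(-2*t - 2) + a*(15*t^2 + 30*t + 15) + 8*t^3 + 24*t^2 + 24*t + 8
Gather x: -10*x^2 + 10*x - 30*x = -10*x^2 - 20*x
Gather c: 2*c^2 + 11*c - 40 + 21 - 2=2*c^2 + 11*c - 21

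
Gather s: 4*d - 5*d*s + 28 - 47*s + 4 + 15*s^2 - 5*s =4*d + 15*s^2 + s*(-5*d - 52) + 32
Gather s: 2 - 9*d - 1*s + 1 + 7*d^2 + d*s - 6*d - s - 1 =7*d^2 - 15*d + s*(d - 2) + 2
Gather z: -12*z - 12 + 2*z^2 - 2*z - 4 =2*z^2 - 14*z - 16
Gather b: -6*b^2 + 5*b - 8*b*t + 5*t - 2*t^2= -6*b^2 + b*(5 - 8*t) - 2*t^2 + 5*t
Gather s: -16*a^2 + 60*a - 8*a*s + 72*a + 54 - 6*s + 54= -16*a^2 + 132*a + s*(-8*a - 6) + 108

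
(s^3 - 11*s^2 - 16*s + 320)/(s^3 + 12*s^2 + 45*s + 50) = (s^2 - 16*s + 64)/(s^2 + 7*s + 10)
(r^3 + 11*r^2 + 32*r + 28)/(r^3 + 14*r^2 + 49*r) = (r^2 + 4*r + 4)/(r*(r + 7))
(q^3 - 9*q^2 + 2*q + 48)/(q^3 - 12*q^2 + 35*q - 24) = (q + 2)/(q - 1)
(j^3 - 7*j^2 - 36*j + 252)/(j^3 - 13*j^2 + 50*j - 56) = (j^2 - 36)/(j^2 - 6*j + 8)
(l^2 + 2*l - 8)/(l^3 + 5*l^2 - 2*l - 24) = 1/(l + 3)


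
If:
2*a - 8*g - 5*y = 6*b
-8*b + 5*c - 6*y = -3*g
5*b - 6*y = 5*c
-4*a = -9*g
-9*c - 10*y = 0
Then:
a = 0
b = 0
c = 0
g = 0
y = 0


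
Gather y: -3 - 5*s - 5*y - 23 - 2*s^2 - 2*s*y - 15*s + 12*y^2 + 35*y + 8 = -2*s^2 - 20*s + 12*y^2 + y*(30 - 2*s) - 18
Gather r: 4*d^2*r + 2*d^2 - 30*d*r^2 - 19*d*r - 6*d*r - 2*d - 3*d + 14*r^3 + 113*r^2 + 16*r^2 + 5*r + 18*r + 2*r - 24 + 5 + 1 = 2*d^2 - 5*d + 14*r^3 + r^2*(129 - 30*d) + r*(4*d^2 - 25*d + 25) - 18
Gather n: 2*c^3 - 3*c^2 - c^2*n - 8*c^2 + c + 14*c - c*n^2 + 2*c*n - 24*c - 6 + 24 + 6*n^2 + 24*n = 2*c^3 - 11*c^2 - 9*c + n^2*(6 - c) + n*(-c^2 + 2*c + 24) + 18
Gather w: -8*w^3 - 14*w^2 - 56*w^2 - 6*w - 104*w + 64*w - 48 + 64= -8*w^3 - 70*w^2 - 46*w + 16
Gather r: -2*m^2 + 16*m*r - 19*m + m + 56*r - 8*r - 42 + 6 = -2*m^2 - 18*m + r*(16*m + 48) - 36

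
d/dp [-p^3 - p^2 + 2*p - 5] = -3*p^2 - 2*p + 2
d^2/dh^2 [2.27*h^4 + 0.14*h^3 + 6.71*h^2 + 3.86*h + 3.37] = 27.24*h^2 + 0.84*h + 13.42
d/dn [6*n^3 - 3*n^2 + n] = 18*n^2 - 6*n + 1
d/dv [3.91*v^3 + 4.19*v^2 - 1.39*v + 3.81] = 11.73*v^2 + 8.38*v - 1.39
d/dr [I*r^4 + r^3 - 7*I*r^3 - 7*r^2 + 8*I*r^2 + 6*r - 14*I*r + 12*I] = 4*I*r^3 + r^2*(3 - 21*I) + r*(-14 + 16*I) + 6 - 14*I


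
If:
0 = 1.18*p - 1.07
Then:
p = 0.91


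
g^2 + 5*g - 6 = (g - 1)*(g + 6)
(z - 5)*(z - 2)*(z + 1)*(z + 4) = z^4 - 2*z^3 - 21*z^2 + 22*z + 40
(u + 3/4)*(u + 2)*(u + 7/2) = u^3 + 25*u^2/4 + 89*u/8 + 21/4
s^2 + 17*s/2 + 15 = (s + 5/2)*(s + 6)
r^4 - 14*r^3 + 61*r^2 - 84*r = r*(r - 7)*(r - 4)*(r - 3)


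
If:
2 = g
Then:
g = 2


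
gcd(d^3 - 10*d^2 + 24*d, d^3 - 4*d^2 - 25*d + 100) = d - 4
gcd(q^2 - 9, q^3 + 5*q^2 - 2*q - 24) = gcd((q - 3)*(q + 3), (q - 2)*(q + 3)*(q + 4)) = q + 3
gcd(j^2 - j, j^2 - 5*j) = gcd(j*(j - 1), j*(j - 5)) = j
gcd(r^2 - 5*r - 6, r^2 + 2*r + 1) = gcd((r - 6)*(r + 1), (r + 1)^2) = r + 1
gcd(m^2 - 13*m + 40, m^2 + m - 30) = m - 5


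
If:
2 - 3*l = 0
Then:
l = 2/3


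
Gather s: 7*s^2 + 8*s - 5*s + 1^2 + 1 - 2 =7*s^2 + 3*s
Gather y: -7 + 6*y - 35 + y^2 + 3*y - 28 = y^2 + 9*y - 70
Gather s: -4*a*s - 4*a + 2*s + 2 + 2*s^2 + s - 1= -4*a + 2*s^2 + s*(3 - 4*a) + 1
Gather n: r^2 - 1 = r^2 - 1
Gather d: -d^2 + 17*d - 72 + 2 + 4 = -d^2 + 17*d - 66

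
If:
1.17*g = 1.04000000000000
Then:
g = 0.89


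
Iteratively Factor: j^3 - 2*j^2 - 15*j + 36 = (j - 3)*(j^2 + j - 12) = (j - 3)*(j + 4)*(j - 3)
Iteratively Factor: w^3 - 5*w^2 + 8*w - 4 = (w - 1)*(w^2 - 4*w + 4) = (w - 2)*(w - 1)*(w - 2)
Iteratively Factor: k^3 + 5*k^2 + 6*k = (k + 2)*(k^2 + 3*k) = (k + 2)*(k + 3)*(k)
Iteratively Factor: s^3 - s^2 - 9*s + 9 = (s - 3)*(s^2 + 2*s - 3) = (s - 3)*(s - 1)*(s + 3)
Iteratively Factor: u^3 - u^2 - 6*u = (u)*(u^2 - u - 6) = u*(u + 2)*(u - 3)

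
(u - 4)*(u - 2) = u^2 - 6*u + 8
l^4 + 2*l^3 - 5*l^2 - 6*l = l*(l - 2)*(l + 1)*(l + 3)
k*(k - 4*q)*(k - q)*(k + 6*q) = k^4 + k^3*q - 26*k^2*q^2 + 24*k*q^3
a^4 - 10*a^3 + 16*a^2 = a^2*(a - 8)*(a - 2)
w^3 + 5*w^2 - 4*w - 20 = (w - 2)*(w + 2)*(w + 5)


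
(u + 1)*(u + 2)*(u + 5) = u^3 + 8*u^2 + 17*u + 10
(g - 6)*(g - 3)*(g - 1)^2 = g^4 - 11*g^3 + 37*g^2 - 45*g + 18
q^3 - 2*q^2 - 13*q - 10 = (q - 5)*(q + 1)*(q + 2)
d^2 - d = d*(d - 1)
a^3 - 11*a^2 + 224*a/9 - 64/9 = (a - 8)*(a - 8/3)*(a - 1/3)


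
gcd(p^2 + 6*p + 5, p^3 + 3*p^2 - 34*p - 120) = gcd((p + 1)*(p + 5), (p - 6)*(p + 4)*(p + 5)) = p + 5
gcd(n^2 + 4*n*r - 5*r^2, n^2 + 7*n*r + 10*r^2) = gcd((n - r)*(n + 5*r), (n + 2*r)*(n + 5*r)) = n + 5*r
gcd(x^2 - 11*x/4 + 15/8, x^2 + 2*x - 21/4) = x - 3/2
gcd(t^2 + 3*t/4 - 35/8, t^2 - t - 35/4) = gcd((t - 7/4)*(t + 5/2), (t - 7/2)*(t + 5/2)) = t + 5/2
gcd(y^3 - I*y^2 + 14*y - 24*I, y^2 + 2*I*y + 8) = y^2 + 2*I*y + 8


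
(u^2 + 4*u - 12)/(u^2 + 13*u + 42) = (u - 2)/(u + 7)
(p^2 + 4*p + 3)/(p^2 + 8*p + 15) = (p + 1)/(p + 5)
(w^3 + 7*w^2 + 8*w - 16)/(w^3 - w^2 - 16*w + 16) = (w + 4)/(w - 4)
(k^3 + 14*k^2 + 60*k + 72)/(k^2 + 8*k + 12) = k + 6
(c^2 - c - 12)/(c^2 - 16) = (c + 3)/(c + 4)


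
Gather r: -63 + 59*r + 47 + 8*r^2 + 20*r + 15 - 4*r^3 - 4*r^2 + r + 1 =-4*r^3 + 4*r^2 + 80*r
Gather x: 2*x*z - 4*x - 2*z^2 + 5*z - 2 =x*(2*z - 4) - 2*z^2 + 5*z - 2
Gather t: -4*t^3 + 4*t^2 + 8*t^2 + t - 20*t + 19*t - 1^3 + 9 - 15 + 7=-4*t^3 + 12*t^2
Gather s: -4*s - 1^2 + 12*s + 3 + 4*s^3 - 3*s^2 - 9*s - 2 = 4*s^3 - 3*s^2 - s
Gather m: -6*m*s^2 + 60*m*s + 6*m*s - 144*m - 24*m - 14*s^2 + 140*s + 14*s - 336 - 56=m*(-6*s^2 + 66*s - 168) - 14*s^2 + 154*s - 392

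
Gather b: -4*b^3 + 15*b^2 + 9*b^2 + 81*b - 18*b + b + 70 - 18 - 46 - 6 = -4*b^3 + 24*b^2 + 64*b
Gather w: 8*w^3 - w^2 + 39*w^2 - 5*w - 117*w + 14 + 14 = 8*w^3 + 38*w^2 - 122*w + 28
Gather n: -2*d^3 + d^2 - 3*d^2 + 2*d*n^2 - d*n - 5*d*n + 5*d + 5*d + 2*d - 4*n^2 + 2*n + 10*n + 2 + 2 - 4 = -2*d^3 - 2*d^2 + 12*d + n^2*(2*d - 4) + n*(12 - 6*d)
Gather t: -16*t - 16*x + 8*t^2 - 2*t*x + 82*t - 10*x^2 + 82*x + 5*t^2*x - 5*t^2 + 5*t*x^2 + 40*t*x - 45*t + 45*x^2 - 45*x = t^2*(5*x + 3) + t*(5*x^2 + 38*x + 21) + 35*x^2 + 21*x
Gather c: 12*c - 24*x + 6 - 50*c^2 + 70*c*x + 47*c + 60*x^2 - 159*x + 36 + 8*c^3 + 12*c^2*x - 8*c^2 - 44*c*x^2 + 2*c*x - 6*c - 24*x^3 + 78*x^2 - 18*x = 8*c^3 + c^2*(12*x - 58) + c*(-44*x^2 + 72*x + 53) - 24*x^3 + 138*x^2 - 201*x + 42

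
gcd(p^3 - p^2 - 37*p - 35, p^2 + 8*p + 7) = p + 1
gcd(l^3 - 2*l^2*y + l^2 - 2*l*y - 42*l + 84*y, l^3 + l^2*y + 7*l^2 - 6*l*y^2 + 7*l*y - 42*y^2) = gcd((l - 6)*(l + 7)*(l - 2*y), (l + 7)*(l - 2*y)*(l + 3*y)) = -l^2 + 2*l*y - 7*l + 14*y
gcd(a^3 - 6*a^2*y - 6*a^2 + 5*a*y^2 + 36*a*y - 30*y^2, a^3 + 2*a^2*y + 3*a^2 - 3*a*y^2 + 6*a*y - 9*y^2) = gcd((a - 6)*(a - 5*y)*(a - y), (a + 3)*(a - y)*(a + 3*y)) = -a + y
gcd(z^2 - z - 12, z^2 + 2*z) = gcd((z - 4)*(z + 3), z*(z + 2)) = 1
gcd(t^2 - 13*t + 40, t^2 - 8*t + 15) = t - 5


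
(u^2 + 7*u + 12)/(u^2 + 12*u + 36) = (u^2 + 7*u + 12)/(u^2 + 12*u + 36)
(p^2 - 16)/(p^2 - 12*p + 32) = (p + 4)/(p - 8)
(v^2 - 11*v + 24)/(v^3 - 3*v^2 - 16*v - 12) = (-v^2 + 11*v - 24)/(-v^3 + 3*v^2 + 16*v + 12)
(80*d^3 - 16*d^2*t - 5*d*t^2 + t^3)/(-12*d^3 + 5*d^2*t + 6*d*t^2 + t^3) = (20*d^2 - 9*d*t + t^2)/(-3*d^2 + 2*d*t + t^2)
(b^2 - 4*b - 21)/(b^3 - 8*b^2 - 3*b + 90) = (b - 7)/(b^2 - 11*b + 30)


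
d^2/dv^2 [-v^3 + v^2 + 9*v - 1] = 2 - 6*v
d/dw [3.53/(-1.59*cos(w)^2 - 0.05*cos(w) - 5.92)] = -(11.2254*cos(w) + 0.1765)*sin(w)/(1.59*cos(w)^2 + 0.05*cos(w) + 5.92)^2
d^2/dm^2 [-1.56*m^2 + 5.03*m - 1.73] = -3.12000000000000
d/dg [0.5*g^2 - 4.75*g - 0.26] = 1.0*g - 4.75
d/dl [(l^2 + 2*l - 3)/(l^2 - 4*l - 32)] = 2*(-3*l^2 - 29*l - 38)/(l^4 - 8*l^3 - 48*l^2 + 256*l + 1024)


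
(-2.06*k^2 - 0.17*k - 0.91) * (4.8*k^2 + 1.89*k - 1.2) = -9.888*k^4 - 4.7094*k^3 - 2.2173*k^2 - 1.5159*k + 1.092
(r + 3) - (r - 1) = 4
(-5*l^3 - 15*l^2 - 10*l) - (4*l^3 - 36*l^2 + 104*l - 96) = -9*l^3 + 21*l^2 - 114*l + 96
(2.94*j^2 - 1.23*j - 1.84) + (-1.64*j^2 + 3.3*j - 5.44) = 1.3*j^2 + 2.07*j - 7.28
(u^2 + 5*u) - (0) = u^2 + 5*u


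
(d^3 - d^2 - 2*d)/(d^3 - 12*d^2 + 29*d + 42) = d*(d - 2)/(d^2 - 13*d + 42)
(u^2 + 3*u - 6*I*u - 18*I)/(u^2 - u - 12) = (u - 6*I)/(u - 4)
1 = 1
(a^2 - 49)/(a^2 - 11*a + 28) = (a + 7)/(a - 4)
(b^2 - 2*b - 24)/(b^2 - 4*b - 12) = (b + 4)/(b + 2)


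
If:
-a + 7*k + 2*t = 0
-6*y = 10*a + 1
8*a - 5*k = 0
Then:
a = -3*y/5 - 1/10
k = -24*y/25 - 4/25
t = 153*y/50 + 51/100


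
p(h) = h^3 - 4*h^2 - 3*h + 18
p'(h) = 3*h^2 - 8*h - 3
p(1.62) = 6.89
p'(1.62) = -8.09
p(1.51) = 7.79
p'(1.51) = -8.24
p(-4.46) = -136.90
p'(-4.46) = 92.35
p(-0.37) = 18.51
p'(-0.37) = 0.37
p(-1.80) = 4.61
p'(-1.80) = 21.12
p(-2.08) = -2.06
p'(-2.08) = 26.62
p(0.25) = 17.02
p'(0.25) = -4.81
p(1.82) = 5.32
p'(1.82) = -7.62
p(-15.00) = -4212.00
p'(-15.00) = 792.00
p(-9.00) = -1008.00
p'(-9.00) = 312.00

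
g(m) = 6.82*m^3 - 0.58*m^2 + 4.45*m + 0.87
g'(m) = 20.46*m^2 - 1.16*m + 4.45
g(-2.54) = -125.93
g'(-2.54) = 139.40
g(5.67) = 1250.63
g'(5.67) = 655.64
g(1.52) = 30.24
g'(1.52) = 49.96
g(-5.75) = -1340.44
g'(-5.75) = 687.58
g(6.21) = 1639.41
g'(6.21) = 786.27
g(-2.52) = -123.17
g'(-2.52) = 137.30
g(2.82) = 161.75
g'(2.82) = 163.88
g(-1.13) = -14.74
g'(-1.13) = 31.89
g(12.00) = 11755.71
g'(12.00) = 2936.77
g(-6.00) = -1519.83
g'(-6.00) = 747.97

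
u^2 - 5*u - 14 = (u - 7)*(u + 2)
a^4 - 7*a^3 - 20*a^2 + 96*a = a*(a - 8)*(a - 3)*(a + 4)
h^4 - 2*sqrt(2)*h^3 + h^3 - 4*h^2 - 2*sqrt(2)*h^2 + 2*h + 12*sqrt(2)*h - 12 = (h - 2)*(h + 3)*(h - sqrt(2))^2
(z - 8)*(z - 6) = z^2 - 14*z + 48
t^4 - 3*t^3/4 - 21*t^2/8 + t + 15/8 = (t - 3/2)*(t - 5/4)*(t + 1)^2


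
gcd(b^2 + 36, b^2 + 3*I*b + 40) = 1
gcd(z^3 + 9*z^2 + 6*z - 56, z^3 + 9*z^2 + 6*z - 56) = z^3 + 9*z^2 + 6*z - 56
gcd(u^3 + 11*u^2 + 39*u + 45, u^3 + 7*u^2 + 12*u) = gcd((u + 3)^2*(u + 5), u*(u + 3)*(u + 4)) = u + 3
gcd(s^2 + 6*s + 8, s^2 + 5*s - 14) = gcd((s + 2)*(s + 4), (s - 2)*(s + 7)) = 1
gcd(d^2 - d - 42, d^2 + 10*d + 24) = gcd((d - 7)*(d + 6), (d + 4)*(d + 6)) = d + 6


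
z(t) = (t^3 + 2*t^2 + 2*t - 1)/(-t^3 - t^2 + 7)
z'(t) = (3*t^2 + 2*t)*(t^3 + 2*t^2 + 2*t - 1)/(-t^3 - t^2 + 7)^2 + (3*t^2 + 4*t + 2)/(-t^3 - t^2 + 7)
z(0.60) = 0.18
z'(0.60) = 0.92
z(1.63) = 963.70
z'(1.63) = 877477.60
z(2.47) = -2.20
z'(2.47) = 1.48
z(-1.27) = -0.32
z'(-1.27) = 0.14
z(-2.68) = -0.59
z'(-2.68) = 0.17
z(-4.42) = -0.77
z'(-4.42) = 0.06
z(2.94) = -1.76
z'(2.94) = 0.60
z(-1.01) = -0.29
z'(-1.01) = 0.10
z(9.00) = -1.13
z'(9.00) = 0.02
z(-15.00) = -0.94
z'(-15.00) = 0.00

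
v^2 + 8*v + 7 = (v + 1)*(v + 7)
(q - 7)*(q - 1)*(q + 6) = q^3 - 2*q^2 - 41*q + 42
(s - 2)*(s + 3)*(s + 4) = s^3 + 5*s^2 - 2*s - 24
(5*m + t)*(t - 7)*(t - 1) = 5*m*t^2 - 40*m*t + 35*m + t^3 - 8*t^2 + 7*t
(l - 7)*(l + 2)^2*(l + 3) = l^4 - 33*l^2 - 100*l - 84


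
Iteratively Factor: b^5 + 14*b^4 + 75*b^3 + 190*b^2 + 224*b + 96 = (b + 4)*(b^4 + 10*b^3 + 35*b^2 + 50*b + 24) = (b + 3)*(b + 4)*(b^3 + 7*b^2 + 14*b + 8) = (b + 1)*(b + 3)*(b + 4)*(b^2 + 6*b + 8) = (b + 1)*(b + 3)*(b + 4)^2*(b + 2)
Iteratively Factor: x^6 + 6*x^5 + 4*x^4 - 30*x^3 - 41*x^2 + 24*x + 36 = (x + 3)*(x^5 + 3*x^4 - 5*x^3 - 15*x^2 + 4*x + 12) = (x + 1)*(x + 3)*(x^4 + 2*x^3 - 7*x^2 - 8*x + 12) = (x + 1)*(x + 3)^2*(x^3 - x^2 - 4*x + 4) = (x - 2)*(x + 1)*(x + 3)^2*(x^2 + x - 2) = (x - 2)*(x - 1)*(x + 1)*(x + 3)^2*(x + 2)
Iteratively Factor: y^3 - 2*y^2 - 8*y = (y - 4)*(y^2 + 2*y) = (y - 4)*(y + 2)*(y)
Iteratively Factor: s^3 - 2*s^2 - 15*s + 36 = (s + 4)*(s^2 - 6*s + 9) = (s - 3)*(s + 4)*(s - 3)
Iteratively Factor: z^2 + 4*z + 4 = (z + 2)*(z + 2)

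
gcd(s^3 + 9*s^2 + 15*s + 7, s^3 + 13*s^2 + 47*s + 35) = s^2 + 8*s + 7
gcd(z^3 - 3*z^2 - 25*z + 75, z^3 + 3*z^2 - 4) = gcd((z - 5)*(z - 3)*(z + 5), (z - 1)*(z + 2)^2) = 1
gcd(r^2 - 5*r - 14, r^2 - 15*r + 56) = r - 7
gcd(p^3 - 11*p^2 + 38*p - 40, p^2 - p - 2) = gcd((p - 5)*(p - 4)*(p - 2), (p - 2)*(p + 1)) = p - 2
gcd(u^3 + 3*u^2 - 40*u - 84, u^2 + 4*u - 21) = u + 7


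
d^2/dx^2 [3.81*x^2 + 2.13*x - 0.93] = 7.62000000000000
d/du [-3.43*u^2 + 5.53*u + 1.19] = 5.53 - 6.86*u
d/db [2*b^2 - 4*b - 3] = 4*b - 4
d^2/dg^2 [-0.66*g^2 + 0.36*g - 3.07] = -1.32000000000000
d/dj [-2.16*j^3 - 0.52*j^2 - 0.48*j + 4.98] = -6.48*j^2 - 1.04*j - 0.48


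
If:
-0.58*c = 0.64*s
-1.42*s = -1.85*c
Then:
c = 0.00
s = 0.00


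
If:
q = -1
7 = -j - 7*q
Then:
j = 0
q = -1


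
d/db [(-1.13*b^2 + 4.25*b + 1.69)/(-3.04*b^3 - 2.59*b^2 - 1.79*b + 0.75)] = (-3.4352*b^4 + 25.84*b^3 + 28.443*b^2 + 7.0592*b + 6.2126)/(9.2416*b^6 + 15.7472*b^5 + 17.5913*b^4 + 4.7122*b^3 - 0.6809*b^2 - 2.685*b + 0.5625)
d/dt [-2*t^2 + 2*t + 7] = 2 - 4*t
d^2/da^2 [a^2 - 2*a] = 2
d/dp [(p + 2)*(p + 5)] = 2*p + 7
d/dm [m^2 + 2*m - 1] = 2*m + 2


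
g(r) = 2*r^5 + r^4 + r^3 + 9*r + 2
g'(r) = 10*r^4 + 4*r^3 + 3*r^2 + 9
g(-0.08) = 1.28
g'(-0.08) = 9.02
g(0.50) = 6.75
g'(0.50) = 10.88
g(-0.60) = -3.64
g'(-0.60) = 10.51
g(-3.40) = -842.98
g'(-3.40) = 1222.80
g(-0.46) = -2.23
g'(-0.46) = 9.69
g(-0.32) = -0.91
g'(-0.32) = 9.28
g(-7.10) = -33963.23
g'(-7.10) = 24140.27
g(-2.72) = -285.63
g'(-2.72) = 498.06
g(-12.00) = -478762.00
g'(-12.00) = 200889.00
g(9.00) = 125471.00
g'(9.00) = 68778.00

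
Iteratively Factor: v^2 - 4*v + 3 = (v - 1)*(v - 3)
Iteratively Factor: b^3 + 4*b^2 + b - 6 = (b + 2)*(b^2 + 2*b - 3) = (b + 2)*(b + 3)*(b - 1)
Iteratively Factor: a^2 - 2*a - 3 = (a + 1)*(a - 3)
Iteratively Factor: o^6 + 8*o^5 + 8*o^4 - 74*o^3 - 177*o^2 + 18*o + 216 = (o + 4)*(o^5 + 4*o^4 - 8*o^3 - 42*o^2 - 9*o + 54) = (o - 3)*(o + 4)*(o^4 + 7*o^3 + 13*o^2 - 3*o - 18) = (o - 3)*(o + 3)*(o + 4)*(o^3 + 4*o^2 + o - 6) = (o - 3)*(o - 1)*(o + 3)*(o + 4)*(o^2 + 5*o + 6) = (o - 3)*(o - 1)*(o + 3)^2*(o + 4)*(o + 2)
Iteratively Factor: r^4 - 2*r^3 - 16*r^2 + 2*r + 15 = (r - 1)*(r^3 - r^2 - 17*r - 15) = (r - 5)*(r - 1)*(r^2 + 4*r + 3) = (r - 5)*(r - 1)*(r + 3)*(r + 1)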